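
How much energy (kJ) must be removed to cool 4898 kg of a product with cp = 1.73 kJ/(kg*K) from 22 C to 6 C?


dT = 22 - (6) = 16 K
Q = m * cp * dT = 4898 * 1.73 * 16
Q = 135577 kJ

135577


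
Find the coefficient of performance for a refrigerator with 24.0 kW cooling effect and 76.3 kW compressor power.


COP = Q_evap / W
COP = 24.0 / 76.3
COP = 0.315

0.315


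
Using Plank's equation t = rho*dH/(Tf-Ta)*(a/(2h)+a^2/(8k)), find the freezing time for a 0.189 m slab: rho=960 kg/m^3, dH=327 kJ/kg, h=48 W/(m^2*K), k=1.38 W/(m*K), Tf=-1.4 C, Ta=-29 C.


dT = -1.4 - (-29) = 27.6 K
term1 = a/(2h) = 0.189/(2*48) = 0.00196875
term2 = a^2/(8k) = 0.189^2/(8*1.38) = 0.003235597826
t = rho*dH*1000/dT * (term1 + term2)
t = 960*327*1000/27.6 * (0.00196875 + 0.003235597826)
t = 59194 s

59194


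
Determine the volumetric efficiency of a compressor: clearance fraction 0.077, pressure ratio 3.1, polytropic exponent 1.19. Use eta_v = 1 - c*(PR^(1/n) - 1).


PR^(1/n) = 3.1^(1/1.19) = 2.58767057
eta_v = 1 - 0.077 * (2.58767057 - 1)
eta_v = 0.8777

0.8777


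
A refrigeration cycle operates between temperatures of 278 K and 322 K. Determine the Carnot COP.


dT = 322 - 278 = 44 K
COP_carnot = T_cold / dT = 278 / 44
COP_carnot = 6.318

6.318


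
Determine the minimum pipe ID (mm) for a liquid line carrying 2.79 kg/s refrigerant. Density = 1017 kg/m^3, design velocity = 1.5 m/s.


A = m_dot / (rho * v) = 2.79 / (1017 * 1.5) = 0.001828908555 m^2
d = sqrt(4*A/pi) * 1000
d = 48.3 mm

48.3


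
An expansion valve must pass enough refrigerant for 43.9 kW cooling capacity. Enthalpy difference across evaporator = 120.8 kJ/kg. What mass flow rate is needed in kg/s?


m_dot = Q / dh
m_dot = 43.9 / 120.8
m_dot = 0.3634 kg/s

0.3634


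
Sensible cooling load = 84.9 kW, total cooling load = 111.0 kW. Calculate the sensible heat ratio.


SHR = Q_sensible / Q_total
SHR = 84.9 / 111.0
SHR = 0.765

0.765


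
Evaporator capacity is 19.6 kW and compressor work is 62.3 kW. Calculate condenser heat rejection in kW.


Q_cond = Q_evap + W
Q_cond = 19.6 + 62.3
Q_cond = 81.9 kW

81.9


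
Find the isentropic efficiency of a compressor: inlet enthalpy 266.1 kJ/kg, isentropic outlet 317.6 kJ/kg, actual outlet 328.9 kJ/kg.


dh_ideal = 317.6 - 266.1 = 51.5 kJ/kg
dh_actual = 328.9 - 266.1 = 62.8 kJ/kg
eta_s = dh_ideal / dh_actual = 51.5 / 62.8
eta_s = 0.8201

0.8201


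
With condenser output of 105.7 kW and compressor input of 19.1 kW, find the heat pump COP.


COP_hp = Q_cond / W
COP_hp = 105.7 / 19.1
COP_hp = 5.534

5.534


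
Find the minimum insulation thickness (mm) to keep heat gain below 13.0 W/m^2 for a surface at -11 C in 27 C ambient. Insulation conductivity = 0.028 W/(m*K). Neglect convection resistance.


dT = 27 - (-11) = 38 K
thickness = k * dT / q_max * 1000
thickness = 0.028 * 38 / 13.0 * 1000
thickness = 81.8 mm

81.8


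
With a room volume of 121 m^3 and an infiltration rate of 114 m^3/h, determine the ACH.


ACH = flow / volume
ACH = 114 / 121
ACH = 0.942

0.942


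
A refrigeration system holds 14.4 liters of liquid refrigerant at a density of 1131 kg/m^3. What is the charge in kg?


Charge = V * rho / 1000
Charge = 14.4 * 1131 / 1000
Charge = 16.29 kg

16.29


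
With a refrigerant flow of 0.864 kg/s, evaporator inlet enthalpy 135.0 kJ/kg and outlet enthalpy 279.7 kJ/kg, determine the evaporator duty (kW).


dh = 279.7 - 135.0 = 144.7 kJ/kg
Q_evap = m_dot * dh = 0.864 * 144.7
Q_evap = 125.02 kW

125.02


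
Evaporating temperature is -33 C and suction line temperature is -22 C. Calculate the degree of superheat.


Superheat = T_suction - T_evap
Superheat = -22 - (-33)
Superheat = 11 K

11


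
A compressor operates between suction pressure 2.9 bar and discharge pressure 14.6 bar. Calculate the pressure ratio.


PR = P_high / P_low
PR = 14.6 / 2.9
PR = 5.034

5.034


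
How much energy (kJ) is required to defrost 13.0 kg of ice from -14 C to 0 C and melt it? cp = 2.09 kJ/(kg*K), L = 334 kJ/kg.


Sensible heat = cp * dT = 2.09 * 14 = 29.26 kJ/kg
Total per kg = 29.26 + 334 = 363.26 kJ/kg
Q = m * total = 13.0 * 363.26
Q = 4722.4 kJ

4722.4


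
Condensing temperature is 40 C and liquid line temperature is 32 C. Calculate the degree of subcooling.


Subcooling = T_cond - T_liquid
Subcooling = 40 - 32
Subcooling = 8 K

8


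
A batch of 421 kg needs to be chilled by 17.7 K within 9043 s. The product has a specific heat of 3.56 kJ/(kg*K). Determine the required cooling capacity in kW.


Q = m * cp * dT / t
Q = 421 * 3.56 * 17.7 / 9043
Q = 2.934 kW

2.934


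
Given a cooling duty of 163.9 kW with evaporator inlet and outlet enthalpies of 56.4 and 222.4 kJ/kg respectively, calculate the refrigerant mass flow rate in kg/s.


dh = 222.4 - 56.4 = 166.0 kJ/kg
m_dot = Q / dh = 163.9 / 166.0 = 0.9873 kg/s

0.9873


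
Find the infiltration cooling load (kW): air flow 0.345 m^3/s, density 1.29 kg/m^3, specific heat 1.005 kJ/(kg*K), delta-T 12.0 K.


Q = V_dot * rho * cp * dT
Q = 0.345 * 1.29 * 1.005 * 12.0
Q = 5.367 kW

5.367


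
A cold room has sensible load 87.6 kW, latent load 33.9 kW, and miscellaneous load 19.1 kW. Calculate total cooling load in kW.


Q_total = Q_s + Q_l + Q_misc
Q_total = 87.6 + 33.9 + 19.1
Q_total = 140.6 kW

140.6


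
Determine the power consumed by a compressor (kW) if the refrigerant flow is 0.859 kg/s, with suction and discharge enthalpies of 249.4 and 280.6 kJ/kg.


dh = 280.6 - 249.4 = 31.2 kJ/kg
W = m_dot * dh = 0.859 * 31.2 = 26.8 kW

26.8


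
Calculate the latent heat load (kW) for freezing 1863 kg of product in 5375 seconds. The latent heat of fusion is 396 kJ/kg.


Q_lat = m * h_fg / t
Q_lat = 1863 * 396 / 5375
Q_lat = 137.26 kW

137.26


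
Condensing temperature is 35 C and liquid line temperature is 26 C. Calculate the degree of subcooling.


Subcooling = T_cond - T_liquid
Subcooling = 35 - 26
Subcooling = 9 K

9


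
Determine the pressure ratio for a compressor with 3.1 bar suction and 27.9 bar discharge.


PR = P_high / P_low
PR = 27.9 / 3.1
PR = 9.0

9.0


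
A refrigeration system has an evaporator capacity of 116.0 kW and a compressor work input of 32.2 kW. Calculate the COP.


COP = Q_evap / W
COP = 116.0 / 32.2
COP = 3.602

3.602


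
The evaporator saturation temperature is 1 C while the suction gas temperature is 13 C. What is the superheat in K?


Superheat = T_suction - T_evap
Superheat = 13 - (1)
Superheat = 12 K

12


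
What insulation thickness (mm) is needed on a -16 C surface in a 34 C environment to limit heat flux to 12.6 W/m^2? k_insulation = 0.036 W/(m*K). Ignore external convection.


dT = 34 - (-16) = 50 K
thickness = k * dT / q_max * 1000
thickness = 0.036 * 50 / 12.6 * 1000
thickness = 142.9 mm

142.9


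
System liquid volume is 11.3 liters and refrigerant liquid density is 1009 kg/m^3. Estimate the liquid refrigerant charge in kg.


Charge = V * rho / 1000
Charge = 11.3 * 1009 / 1000
Charge = 11.4 kg

11.4


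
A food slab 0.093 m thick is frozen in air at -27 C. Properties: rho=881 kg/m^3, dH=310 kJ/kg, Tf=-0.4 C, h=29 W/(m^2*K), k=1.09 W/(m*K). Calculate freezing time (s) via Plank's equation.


dT = -0.4 - (-27) = 26.6 K
term1 = a/(2h) = 0.093/(2*29) = 0.001603448276
term2 = a^2/(8k) = 0.093^2/(8*1.09) = 0.0009918577982
t = rho*dH*1000/dT * (term1 + term2)
t = 881*310*1000/26.6 * (0.001603448276 + 0.0009918577982)
t = 26647 s

26647


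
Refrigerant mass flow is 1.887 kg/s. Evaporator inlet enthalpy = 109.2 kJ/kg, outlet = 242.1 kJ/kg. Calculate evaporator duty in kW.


dh = 242.1 - 109.2 = 132.9 kJ/kg
Q_evap = m_dot * dh = 1.887 * 132.9
Q_evap = 250.78 kW

250.78


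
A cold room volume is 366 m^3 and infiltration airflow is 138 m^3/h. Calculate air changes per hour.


ACH = flow / volume
ACH = 138 / 366
ACH = 0.377

0.377


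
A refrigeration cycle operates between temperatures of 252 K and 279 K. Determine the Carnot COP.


dT = 279 - 252 = 27 K
COP_carnot = T_cold / dT = 252 / 27
COP_carnot = 9.333

9.333


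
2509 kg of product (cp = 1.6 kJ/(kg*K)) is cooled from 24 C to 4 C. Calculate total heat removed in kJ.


dT = 24 - (4) = 20 K
Q = m * cp * dT = 2509 * 1.6 * 20
Q = 80288 kJ

80288


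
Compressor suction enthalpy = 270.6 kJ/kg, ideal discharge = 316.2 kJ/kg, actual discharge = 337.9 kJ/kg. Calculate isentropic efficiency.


dh_ideal = 316.2 - 270.6 = 45.6 kJ/kg
dh_actual = 337.9 - 270.6 = 67.3 kJ/kg
eta_s = dh_ideal / dh_actual = 45.6 / 67.3
eta_s = 0.6776

0.6776


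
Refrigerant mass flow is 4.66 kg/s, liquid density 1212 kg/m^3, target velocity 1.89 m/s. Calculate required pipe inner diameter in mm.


A = m_dot / (rho * v) = 4.66 / (1212 * 1.89) = 0.002034330417 m^2
d = sqrt(4*A/pi) * 1000
d = 50.9 mm

50.9


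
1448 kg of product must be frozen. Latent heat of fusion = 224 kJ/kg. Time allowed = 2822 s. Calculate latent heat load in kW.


Q_lat = m * h_fg / t
Q_lat = 1448 * 224 / 2822
Q_lat = 114.94 kW

114.94


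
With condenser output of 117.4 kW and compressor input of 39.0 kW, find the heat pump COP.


COP_hp = Q_cond / W
COP_hp = 117.4 / 39.0
COP_hp = 3.01

3.01


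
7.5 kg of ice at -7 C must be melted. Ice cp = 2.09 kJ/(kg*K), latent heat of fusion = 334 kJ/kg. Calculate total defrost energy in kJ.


Sensible heat = cp * dT = 2.09 * 7 = 14.63 kJ/kg
Total per kg = 14.63 + 334 = 348.63 kJ/kg
Q = m * total = 7.5 * 348.63
Q = 2614.7 kJ

2614.7


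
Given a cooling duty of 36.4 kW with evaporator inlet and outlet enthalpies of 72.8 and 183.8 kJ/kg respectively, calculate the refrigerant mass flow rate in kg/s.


dh = 183.8 - 72.8 = 111.0 kJ/kg
m_dot = Q / dh = 36.4 / 111.0 = 0.3279 kg/s

0.3279


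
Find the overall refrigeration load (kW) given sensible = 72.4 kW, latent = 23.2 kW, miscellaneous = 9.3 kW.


Q_total = Q_s + Q_l + Q_misc
Q_total = 72.4 + 23.2 + 9.3
Q_total = 104.9 kW

104.9


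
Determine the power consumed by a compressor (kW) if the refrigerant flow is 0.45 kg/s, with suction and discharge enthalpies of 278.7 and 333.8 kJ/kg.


dh = 333.8 - 278.7 = 55.1 kJ/kg
W = m_dot * dh = 0.45 * 55.1 = 24.8 kW

24.8


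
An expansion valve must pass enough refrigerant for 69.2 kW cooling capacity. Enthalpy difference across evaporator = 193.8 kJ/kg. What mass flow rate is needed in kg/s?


m_dot = Q / dh
m_dot = 69.2 / 193.8
m_dot = 0.3571 kg/s

0.3571


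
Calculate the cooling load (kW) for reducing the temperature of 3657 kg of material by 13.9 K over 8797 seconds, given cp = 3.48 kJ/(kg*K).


Q = m * cp * dT / t
Q = 3657 * 3.48 * 13.9 / 8797
Q = 20.109 kW

20.109


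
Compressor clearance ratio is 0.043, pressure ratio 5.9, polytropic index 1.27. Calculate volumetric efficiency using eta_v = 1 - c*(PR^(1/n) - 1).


PR^(1/n) = 5.9^(1/1.27) = 4.04548027
eta_v = 1 - 0.043 * (4.04548027 - 1)
eta_v = 0.869

0.869


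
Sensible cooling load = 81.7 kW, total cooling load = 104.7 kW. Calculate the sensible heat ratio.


SHR = Q_sensible / Q_total
SHR = 81.7 / 104.7
SHR = 0.78

0.78


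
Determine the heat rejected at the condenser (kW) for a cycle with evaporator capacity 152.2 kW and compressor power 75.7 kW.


Q_cond = Q_evap + W
Q_cond = 152.2 + 75.7
Q_cond = 227.9 kW

227.9


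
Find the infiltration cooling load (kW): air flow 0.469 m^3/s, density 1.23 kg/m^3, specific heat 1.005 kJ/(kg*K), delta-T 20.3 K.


Q = V_dot * rho * cp * dT
Q = 0.469 * 1.23 * 1.005 * 20.3
Q = 11.769 kW

11.769


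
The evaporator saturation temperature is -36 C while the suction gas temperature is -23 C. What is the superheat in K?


Superheat = T_suction - T_evap
Superheat = -23 - (-36)
Superheat = 13 K

13


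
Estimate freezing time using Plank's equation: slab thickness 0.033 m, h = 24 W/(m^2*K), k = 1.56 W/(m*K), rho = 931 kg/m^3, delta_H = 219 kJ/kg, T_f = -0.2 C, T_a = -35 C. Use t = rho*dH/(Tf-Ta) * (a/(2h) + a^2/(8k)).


dT = -0.2 - (-35) = 34.8 K
term1 = a/(2h) = 0.033/(2*24) = 0.0006875
term2 = a^2/(8k) = 0.033^2/(8*1.56) = 0.00008725961538
t = rho*dH*1000/dT * (term1 + term2)
t = 931*219*1000/34.8 * (0.0006875 + 0.00008725961538)
t = 4539 s

4539


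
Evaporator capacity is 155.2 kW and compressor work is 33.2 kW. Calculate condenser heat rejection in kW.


Q_cond = Q_evap + W
Q_cond = 155.2 + 33.2
Q_cond = 188.4 kW

188.4


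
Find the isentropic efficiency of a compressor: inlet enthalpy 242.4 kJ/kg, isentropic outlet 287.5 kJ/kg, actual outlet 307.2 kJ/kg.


dh_ideal = 287.5 - 242.4 = 45.1 kJ/kg
dh_actual = 307.2 - 242.4 = 64.8 kJ/kg
eta_s = dh_ideal / dh_actual = 45.1 / 64.8
eta_s = 0.696

0.696


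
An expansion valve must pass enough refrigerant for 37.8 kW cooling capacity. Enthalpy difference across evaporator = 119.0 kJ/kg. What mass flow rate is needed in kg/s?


m_dot = Q / dh
m_dot = 37.8 / 119.0
m_dot = 0.3176 kg/s

0.3176


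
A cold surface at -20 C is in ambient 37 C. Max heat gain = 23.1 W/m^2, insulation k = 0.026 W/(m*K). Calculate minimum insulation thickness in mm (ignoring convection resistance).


dT = 37 - (-20) = 57 K
thickness = k * dT / q_max * 1000
thickness = 0.026 * 57 / 23.1 * 1000
thickness = 64.2 mm

64.2


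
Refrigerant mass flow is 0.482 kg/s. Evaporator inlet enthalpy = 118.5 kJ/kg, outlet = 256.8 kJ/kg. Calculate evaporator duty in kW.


dh = 256.8 - 118.5 = 138.3 kJ/kg
Q_evap = m_dot * dh = 0.482 * 138.3
Q_evap = 66.66 kW

66.66


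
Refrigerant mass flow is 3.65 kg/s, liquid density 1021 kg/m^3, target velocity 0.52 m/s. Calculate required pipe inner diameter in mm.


A = m_dot / (rho * v) = 3.65 / (1021 * 0.52) = 0.006874858736 m^2
d = sqrt(4*A/pi) * 1000
d = 93.6 mm

93.6


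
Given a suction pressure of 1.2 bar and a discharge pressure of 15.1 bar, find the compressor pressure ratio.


PR = P_high / P_low
PR = 15.1 / 1.2
PR = 12.583

12.583


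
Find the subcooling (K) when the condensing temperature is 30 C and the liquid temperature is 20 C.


Subcooling = T_cond - T_liquid
Subcooling = 30 - 20
Subcooling = 10 K

10


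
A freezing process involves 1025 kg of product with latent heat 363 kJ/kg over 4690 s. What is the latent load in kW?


Q_lat = m * h_fg / t
Q_lat = 1025 * 363 / 4690
Q_lat = 79.33 kW

79.33


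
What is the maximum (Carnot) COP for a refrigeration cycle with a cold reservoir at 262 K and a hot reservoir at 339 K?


dT = 339 - 262 = 77 K
COP_carnot = T_cold / dT = 262 / 77
COP_carnot = 3.403

3.403


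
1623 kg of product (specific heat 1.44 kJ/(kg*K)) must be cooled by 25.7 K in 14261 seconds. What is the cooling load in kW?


Q = m * cp * dT / t
Q = 1623 * 1.44 * 25.7 / 14261
Q = 4.212 kW

4.212


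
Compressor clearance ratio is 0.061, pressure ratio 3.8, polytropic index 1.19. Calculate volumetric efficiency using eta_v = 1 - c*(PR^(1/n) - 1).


PR^(1/n) = 3.8^(1/1.19) = 3.07052831
eta_v = 1 - 0.061 * (3.07052831 - 1)
eta_v = 0.8737

0.8737


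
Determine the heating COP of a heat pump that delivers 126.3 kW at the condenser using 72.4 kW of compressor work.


COP_hp = Q_cond / W
COP_hp = 126.3 / 72.4
COP_hp = 1.744

1.744


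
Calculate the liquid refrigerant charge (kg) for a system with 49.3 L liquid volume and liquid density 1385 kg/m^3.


Charge = V * rho / 1000
Charge = 49.3 * 1385 / 1000
Charge = 68.28 kg

68.28


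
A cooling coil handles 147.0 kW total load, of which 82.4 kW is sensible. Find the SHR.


SHR = Q_sensible / Q_total
SHR = 82.4 / 147.0
SHR = 0.561

0.561


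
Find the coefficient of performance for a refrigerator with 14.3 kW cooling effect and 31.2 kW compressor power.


COP = Q_evap / W
COP = 14.3 / 31.2
COP = 0.458

0.458


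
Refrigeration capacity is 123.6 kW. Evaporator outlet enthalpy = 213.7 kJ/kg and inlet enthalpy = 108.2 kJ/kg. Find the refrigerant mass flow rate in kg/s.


dh = 213.7 - 108.2 = 105.5 kJ/kg
m_dot = Q / dh = 123.6 / 105.5 = 1.1716 kg/s

1.1716


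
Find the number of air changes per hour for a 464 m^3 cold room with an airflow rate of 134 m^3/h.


ACH = flow / volume
ACH = 134 / 464
ACH = 0.289

0.289


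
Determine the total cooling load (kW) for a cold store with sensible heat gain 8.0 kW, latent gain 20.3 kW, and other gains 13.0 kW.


Q_total = Q_s + Q_l + Q_misc
Q_total = 8.0 + 20.3 + 13.0
Q_total = 41.3 kW

41.3


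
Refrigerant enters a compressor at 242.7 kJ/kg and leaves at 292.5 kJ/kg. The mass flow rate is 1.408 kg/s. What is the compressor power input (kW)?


dh = 292.5 - 242.7 = 49.8 kJ/kg
W = m_dot * dh = 1.408 * 49.8 = 70.12 kW

70.12


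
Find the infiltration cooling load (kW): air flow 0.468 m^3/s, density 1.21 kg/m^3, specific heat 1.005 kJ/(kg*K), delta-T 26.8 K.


Q = V_dot * rho * cp * dT
Q = 0.468 * 1.21 * 1.005 * 26.8
Q = 15.252 kW

15.252


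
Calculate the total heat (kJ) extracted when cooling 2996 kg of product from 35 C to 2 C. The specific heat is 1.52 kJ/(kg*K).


dT = 35 - (2) = 33 K
Q = m * cp * dT = 2996 * 1.52 * 33
Q = 150279 kJ

150279


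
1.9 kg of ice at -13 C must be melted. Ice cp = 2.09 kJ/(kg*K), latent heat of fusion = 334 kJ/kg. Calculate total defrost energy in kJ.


Sensible heat = cp * dT = 2.09 * 13 = 27.17 kJ/kg
Total per kg = 27.17 + 334 = 361.17 kJ/kg
Q = m * total = 1.9 * 361.17
Q = 686.2 kJ

686.2


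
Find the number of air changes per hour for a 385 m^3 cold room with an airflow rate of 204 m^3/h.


ACH = flow / volume
ACH = 204 / 385
ACH = 0.53

0.53


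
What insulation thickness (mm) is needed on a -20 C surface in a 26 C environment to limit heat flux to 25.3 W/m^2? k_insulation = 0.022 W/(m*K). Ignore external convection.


dT = 26 - (-20) = 46 K
thickness = k * dT / q_max * 1000
thickness = 0.022 * 46 / 25.3 * 1000
thickness = 40.0 mm

40.0


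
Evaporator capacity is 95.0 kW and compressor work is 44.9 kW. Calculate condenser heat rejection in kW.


Q_cond = Q_evap + W
Q_cond = 95.0 + 44.9
Q_cond = 139.9 kW

139.9


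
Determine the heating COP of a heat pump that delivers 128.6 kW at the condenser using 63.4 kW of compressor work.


COP_hp = Q_cond / W
COP_hp = 128.6 / 63.4
COP_hp = 2.028

2.028


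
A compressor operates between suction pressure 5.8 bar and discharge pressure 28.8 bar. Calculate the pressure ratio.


PR = P_high / P_low
PR = 28.8 / 5.8
PR = 4.966

4.966


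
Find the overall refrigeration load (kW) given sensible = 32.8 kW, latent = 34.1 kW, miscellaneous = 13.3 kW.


Q_total = Q_s + Q_l + Q_misc
Q_total = 32.8 + 34.1 + 13.3
Q_total = 80.2 kW

80.2


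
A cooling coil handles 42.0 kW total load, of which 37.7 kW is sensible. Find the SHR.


SHR = Q_sensible / Q_total
SHR = 37.7 / 42.0
SHR = 0.898

0.898


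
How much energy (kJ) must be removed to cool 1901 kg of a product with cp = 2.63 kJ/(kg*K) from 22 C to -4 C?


dT = 22 - (-4) = 26 K
Q = m * cp * dT = 1901 * 2.63 * 26
Q = 129990 kJ

129990


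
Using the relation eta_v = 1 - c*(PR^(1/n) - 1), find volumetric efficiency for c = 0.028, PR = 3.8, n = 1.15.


PR^(1/n) = 3.8^(1/1.15) = 3.1927113
eta_v = 1 - 0.028 * (3.1927113 - 1)
eta_v = 0.9386

0.9386


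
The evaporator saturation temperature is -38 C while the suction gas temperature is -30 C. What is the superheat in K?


Superheat = T_suction - T_evap
Superheat = -30 - (-38)
Superheat = 8 K

8


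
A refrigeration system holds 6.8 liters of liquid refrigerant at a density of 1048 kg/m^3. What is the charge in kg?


Charge = V * rho / 1000
Charge = 6.8 * 1048 / 1000
Charge = 7.13 kg

7.13


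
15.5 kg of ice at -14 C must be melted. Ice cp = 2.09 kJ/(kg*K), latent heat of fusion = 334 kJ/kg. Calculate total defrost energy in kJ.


Sensible heat = cp * dT = 2.09 * 14 = 29.26 kJ/kg
Total per kg = 29.26 + 334 = 363.26 kJ/kg
Q = m * total = 15.5 * 363.26
Q = 5630.5 kJ

5630.5


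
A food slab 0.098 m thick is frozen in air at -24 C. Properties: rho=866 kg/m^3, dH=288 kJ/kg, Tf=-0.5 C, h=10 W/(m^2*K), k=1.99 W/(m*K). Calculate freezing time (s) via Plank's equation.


dT = -0.5 - (-24) = 23.5 K
term1 = a/(2h) = 0.098/(2*10) = 0.0049
term2 = a^2/(8k) = 0.098^2/(8*1.99) = 0.0006032663317
t = rho*dH*1000/dT * (term1 + term2)
t = 866*288*1000/23.5 * (0.0049 + 0.0006032663317)
t = 58407 s

58407


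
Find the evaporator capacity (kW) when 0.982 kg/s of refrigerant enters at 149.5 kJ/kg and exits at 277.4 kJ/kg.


dh = 277.4 - 149.5 = 127.9 kJ/kg
Q_evap = m_dot * dh = 0.982 * 127.9
Q_evap = 125.6 kW

125.6


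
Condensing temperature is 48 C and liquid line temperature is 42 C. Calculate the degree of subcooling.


Subcooling = T_cond - T_liquid
Subcooling = 48 - 42
Subcooling = 6 K

6


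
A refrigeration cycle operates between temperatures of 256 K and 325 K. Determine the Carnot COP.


dT = 325 - 256 = 69 K
COP_carnot = T_cold / dT = 256 / 69
COP_carnot = 3.71

3.71


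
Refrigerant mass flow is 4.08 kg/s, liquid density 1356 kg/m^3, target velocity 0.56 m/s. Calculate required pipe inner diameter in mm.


A = m_dot / (rho * v) = 4.08 / (1356 * 0.56) = 0.005372945638 m^2
d = sqrt(4*A/pi) * 1000
d = 82.7 mm

82.7


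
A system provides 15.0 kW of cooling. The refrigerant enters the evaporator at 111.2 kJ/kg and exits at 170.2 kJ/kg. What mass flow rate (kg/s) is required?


dh = 170.2 - 111.2 = 59.0 kJ/kg
m_dot = Q / dh = 15.0 / 59.0 = 0.2542 kg/s

0.2542


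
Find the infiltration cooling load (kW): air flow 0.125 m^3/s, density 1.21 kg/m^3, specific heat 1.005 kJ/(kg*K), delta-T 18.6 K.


Q = V_dot * rho * cp * dT
Q = 0.125 * 1.21 * 1.005 * 18.6
Q = 2.827 kW

2.827


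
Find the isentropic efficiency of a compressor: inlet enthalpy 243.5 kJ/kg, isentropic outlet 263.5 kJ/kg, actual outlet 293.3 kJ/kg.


dh_ideal = 263.5 - 243.5 = 20.0 kJ/kg
dh_actual = 293.3 - 243.5 = 49.8 kJ/kg
eta_s = dh_ideal / dh_actual = 20.0 / 49.8
eta_s = 0.4016

0.4016


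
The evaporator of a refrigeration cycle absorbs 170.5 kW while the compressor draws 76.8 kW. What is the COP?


COP = Q_evap / W
COP = 170.5 / 76.8
COP = 2.22

2.22


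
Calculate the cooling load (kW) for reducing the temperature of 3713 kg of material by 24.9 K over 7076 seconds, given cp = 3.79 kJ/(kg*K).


Q = m * cp * dT / t
Q = 3713 * 3.79 * 24.9 / 7076
Q = 49.519 kW

49.519


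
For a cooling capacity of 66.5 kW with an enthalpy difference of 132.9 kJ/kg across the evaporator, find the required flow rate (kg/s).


m_dot = Q / dh
m_dot = 66.5 / 132.9
m_dot = 0.5004 kg/s

0.5004


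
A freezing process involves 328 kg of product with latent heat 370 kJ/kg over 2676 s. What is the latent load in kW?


Q_lat = m * h_fg / t
Q_lat = 328 * 370 / 2676
Q_lat = 45.35 kW

45.35


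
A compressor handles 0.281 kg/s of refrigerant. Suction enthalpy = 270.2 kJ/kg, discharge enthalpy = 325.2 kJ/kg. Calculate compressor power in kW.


dh = 325.2 - 270.2 = 55.0 kJ/kg
W = m_dot * dh = 0.281 * 55.0 = 15.46 kW

15.46


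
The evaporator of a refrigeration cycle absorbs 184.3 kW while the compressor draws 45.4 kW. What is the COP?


COP = Q_evap / W
COP = 184.3 / 45.4
COP = 4.059

4.059


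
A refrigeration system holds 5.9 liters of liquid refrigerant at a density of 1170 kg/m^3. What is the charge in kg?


Charge = V * rho / 1000
Charge = 5.9 * 1170 / 1000
Charge = 6.9 kg

6.9


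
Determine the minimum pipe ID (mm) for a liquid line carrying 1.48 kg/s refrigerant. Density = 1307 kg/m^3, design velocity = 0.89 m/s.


A = m_dot / (rho * v) = 1.48 / (1307 * 0.89) = 0.001272319318 m^2
d = sqrt(4*A/pi) * 1000
d = 40.2 mm

40.2


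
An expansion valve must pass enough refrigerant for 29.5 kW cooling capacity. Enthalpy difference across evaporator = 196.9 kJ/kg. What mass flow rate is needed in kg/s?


m_dot = Q / dh
m_dot = 29.5 / 196.9
m_dot = 0.1498 kg/s

0.1498


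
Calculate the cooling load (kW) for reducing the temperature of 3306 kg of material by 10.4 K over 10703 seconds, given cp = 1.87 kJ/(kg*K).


Q = m * cp * dT / t
Q = 3306 * 1.87 * 10.4 / 10703
Q = 6.007 kW

6.007


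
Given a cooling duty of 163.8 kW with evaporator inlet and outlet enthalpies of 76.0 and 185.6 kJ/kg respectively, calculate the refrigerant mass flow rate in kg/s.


dh = 185.6 - 76.0 = 109.6 kJ/kg
m_dot = Q / dh = 163.8 / 109.6 = 1.4945 kg/s

1.4945


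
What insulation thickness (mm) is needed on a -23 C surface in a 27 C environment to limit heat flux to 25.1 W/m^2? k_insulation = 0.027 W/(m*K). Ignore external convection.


dT = 27 - (-23) = 50 K
thickness = k * dT / q_max * 1000
thickness = 0.027 * 50 / 25.1 * 1000
thickness = 53.8 mm

53.8


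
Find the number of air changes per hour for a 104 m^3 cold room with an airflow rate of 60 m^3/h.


ACH = flow / volume
ACH = 60 / 104
ACH = 0.577

0.577


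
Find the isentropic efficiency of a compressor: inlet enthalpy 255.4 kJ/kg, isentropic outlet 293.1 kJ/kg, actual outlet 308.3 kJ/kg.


dh_ideal = 293.1 - 255.4 = 37.7 kJ/kg
dh_actual = 308.3 - 255.4 = 52.9 kJ/kg
eta_s = dh_ideal / dh_actual = 37.7 / 52.9
eta_s = 0.7127

0.7127


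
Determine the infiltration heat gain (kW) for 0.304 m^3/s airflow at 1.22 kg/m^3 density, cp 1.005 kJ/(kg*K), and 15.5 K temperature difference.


Q = V_dot * rho * cp * dT
Q = 0.304 * 1.22 * 1.005 * 15.5
Q = 5.777 kW

5.777


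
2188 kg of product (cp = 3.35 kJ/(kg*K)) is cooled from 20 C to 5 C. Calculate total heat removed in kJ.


dT = 20 - (5) = 15 K
Q = m * cp * dT = 2188 * 3.35 * 15
Q = 109947 kJ

109947


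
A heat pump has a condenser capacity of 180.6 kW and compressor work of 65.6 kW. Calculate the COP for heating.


COP_hp = Q_cond / W
COP_hp = 180.6 / 65.6
COP_hp = 2.753

2.753


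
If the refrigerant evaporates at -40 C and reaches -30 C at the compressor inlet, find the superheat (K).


Superheat = T_suction - T_evap
Superheat = -30 - (-40)
Superheat = 10 K

10


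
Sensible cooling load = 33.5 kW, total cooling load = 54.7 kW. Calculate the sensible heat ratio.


SHR = Q_sensible / Q_total
SHR = 33.5 / 54.7
SHR = 0.612

0.612


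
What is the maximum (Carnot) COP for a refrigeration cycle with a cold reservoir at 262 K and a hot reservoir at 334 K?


dT = 334 - 262 = 72 K
COP_carnot = T_cold / dT = 262 / 72
COP_carnot = 3.639

3.639


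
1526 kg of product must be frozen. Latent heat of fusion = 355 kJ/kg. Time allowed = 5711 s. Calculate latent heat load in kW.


Q_lat = m * h_fg / t
Q_lat = 1526 * 355 / 5711
Q_lat = 94.86 kW

94.86


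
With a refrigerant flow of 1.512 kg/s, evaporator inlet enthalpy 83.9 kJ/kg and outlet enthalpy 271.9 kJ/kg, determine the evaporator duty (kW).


dh = 271.9 - 83.9 = 188.0 kJ/kg
Q_evap = m_dot * dh = 1.512 * 188.0
Q_evap = 284.26 kW

284.26


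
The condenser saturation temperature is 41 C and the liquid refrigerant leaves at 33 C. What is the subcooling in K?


Subcooling = T_cond - T_liquid
Subcooling = 41 - 33
Subcooling = 8 K

8


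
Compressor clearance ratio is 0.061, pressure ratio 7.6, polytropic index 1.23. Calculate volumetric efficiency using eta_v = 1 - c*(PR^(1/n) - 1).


PR^(1/n) = 7.6^(1/1.23) = 5.20126057
eta_v = 1 - 0.061 * (5.20126057 - 1)
eta_v = 0.7437

0.7437


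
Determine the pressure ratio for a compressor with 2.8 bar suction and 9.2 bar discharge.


PR = P_high / P_low
PR = 9.2 / 2.8
PR = 3.286

3.286


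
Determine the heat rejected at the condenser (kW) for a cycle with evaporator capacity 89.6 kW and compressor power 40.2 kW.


Q_cond = Q_evap + W
Q_cond = 89.6 + 40.2
Q_cond = 129.8 kW

129.8


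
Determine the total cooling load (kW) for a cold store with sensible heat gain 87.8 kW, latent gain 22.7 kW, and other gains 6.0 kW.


Q_total = Q_s + Q_l + Q_misc
Q_total = 87.8 + 22.7 + 6.0
Q_total = 116.5 kW

116.5


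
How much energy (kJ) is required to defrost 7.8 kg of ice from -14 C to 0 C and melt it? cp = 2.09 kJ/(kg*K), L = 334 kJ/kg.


Sensible heat = cp * dT = 2.09 * 14 = 29.26 kJ/kg
Total per kg = 29.26 + 334 = 363.26 kJ/kg
Q = m * total = 7.8 * 363.26
Q = 2833.4 kJ

2833.4


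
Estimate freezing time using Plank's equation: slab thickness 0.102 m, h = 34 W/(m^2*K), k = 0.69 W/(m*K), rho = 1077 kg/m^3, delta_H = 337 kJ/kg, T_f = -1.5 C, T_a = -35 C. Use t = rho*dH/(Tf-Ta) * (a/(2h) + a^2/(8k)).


dT = -1.5 - (-35) = 33.5 K
term1 = a/(2h) = 0.102/(2*34) = 0.0015
term2 = a^2/(8k) = 0.102^2/(8*0.69) = 0.001884782609
t = rho*dH*1000/dT * (term1 + term2)
t = 1077*337*1000/33.5 * (0.0015 + 0.001884782609)
t = 36672 s

36672


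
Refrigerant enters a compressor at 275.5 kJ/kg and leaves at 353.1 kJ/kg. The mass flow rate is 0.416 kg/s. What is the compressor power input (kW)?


dh = 353.1 - 275.5 = 77.6 kJ/kg
W = m_dot * dh = 0.416 * 77.6 = 32.28 kW

32.28


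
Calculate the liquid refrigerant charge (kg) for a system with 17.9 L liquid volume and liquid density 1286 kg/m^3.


Charge = V * rho / 1000
Charge = 17.9 * 1286 / 1000
Charge = 23.02 kg

23.02


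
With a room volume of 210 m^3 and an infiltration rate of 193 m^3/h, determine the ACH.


ACH = flow / volume
ACH = 193 / 210
ACH = 0.919

0.919


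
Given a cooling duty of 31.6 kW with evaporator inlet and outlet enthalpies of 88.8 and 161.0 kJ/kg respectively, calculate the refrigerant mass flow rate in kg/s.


dh = 161.0 - 88.8 = 72.2 kJ/kg
m_dot = Q / dh = 31.6 / 72.2 = 0.4377 kg/s

0.4377


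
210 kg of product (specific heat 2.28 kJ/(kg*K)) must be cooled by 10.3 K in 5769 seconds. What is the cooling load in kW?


Q = m * cp * dT / t
Q = 210 * 2.28 * 10.3 / 5769
Q = 0.855 kW

0.855


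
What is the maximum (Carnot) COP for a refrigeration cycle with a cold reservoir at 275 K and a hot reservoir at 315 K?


dT = 315 - 275 = 40 K
COP_carnot = T_cold / dT = 275 / 40
COP_carnot = 6.875

6.875


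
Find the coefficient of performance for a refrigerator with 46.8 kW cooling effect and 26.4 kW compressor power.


COP = Q_evap / W
COP = 46.8 / 26.4
COP = 1.773

1.773


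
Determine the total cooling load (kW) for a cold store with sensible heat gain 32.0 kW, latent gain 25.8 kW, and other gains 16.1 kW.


Q_total = Q_s + Q_l + Q_misc
Q_total = 32.0 + 25.8 + 16.1
Q_total = 73.9 kW

73.9


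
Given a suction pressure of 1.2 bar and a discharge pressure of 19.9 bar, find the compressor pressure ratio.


PR = P_high / P_low
PR = 19.9 / 1.2
PR = 16.583

16.583


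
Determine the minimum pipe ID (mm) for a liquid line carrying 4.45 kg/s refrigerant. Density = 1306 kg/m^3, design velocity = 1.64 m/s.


A = m_dot / (rho * v) = 4.45 / (1306 * 1.64) = 0.002077652859 m^2
d = sqrt(4*A/pi) * 1000
d = 51.4 mm

51.4


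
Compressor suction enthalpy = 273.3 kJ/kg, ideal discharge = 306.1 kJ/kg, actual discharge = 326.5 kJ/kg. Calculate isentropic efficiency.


dh_ideal = 306.1 - 273.3 = 32.8 kJ/kg
dh_actual = 326.5 - 273.3 = 53.2 kJ/kg
eta_s = dh_ideal / dh_actual = 32.8 / 53.2
eta_s = 0.6165

0.6165


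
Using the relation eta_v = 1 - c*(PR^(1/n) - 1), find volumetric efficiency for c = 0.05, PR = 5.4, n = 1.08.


PR^(1/n) = 5.4^(1/1.08) = 4.76587196
eta_v = 1 - 0.05 * (4.76587196 - 1)
eta_v = 0.8117

0.8117


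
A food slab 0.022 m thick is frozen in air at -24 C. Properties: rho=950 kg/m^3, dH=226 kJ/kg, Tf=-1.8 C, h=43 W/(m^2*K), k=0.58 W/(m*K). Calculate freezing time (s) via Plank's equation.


dT = -1.8 - (-24) = 22.2 K
term1 = a/(2h) = 0.022/(2*43) = 0.0002558139535
term2 = a^2/(8k) = 0.022^2/(8*0.58) = 0.0001043103448
t = rho*dH*1000/dT * (term1 + term2)
t = 950*226*1000/22.2 * (0.0002558139535 + 0.0001043103448)
t = 3483 s

3483


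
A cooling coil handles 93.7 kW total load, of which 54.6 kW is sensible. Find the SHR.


SHR = Q_sensible / Q_total
SHR = 54.6 / 93.7
SHR = 0.583

0.583


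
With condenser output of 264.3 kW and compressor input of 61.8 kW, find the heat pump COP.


COP_hp = Q_cond / W
COP_hp = 264.3 / 61.8
COP_hp = 4.277

4.277


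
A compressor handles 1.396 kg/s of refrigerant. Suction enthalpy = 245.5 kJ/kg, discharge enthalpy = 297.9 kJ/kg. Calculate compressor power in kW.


dh = 297.9 - 245.5 = 52.4 kJ/kg
W = m_dot * dh = 1.396 * 52.4 = 73.15 kW

73.15


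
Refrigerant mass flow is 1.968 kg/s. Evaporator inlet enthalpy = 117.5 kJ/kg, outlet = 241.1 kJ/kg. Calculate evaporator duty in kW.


dh = 241.1 - 117.5 = 123.6 kJ/kg
Q_evap = m_dot * dh = 1.968 * 123.6
Q_evap = 243.24 kW

243.24


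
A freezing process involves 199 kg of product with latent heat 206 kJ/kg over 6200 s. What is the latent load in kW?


Q_lat = m * h_fg / t
Q_lat = 199 * 206 / 6200
Q_lat = 6.61 kW

6.61


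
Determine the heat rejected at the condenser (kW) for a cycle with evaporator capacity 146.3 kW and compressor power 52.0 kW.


Q_cond = Q_evap + W
Q_cond = 146.3 + 52.0
Q_cond = 198.3 kW

198.3


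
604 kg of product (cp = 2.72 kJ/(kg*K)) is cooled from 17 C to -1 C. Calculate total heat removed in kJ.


dT = 17 - (-1) = 18 K
Q = m * cp * dT = 604 * 2.72 * 18
Q = 29572 kJ

29572


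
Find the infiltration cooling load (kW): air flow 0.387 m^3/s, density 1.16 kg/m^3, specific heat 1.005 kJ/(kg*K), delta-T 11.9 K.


Q = V_dot * rho * cp * dT
Q = 0.387 * 1.16 * 1.005 * 11.9
Q = 5.369 kW

5.369


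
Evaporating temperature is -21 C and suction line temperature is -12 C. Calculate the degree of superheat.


Superheat = T_suction - T_evap
Superheat = -12 - (-21)
Superheat = 9 K

9


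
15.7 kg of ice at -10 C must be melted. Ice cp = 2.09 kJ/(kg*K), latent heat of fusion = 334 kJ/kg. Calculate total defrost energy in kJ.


Sensible heat = cp * dT = 2.09 * 10 = 20.9 kJ/kg
Total per kg = 20.9 + 334 = 354.9 kJ/kg
Q = m * total = 15.7 * 354.9
Q = 5571.9 kJ

5571.9


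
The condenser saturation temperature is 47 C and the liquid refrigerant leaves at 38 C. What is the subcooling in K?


Subcooling = T_cond - T_liquid
Subcooling = 47 - 38
Subcooling = 9 K

9


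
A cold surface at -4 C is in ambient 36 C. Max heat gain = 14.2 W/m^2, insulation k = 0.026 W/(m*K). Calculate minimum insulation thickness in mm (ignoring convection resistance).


dT = 36 - (-4) = 40 K
thickness = k * dT / q_max * 1000
thickness = 0.026 * 40 / 14.2 * 1000
thickness = 73.2 mm

73.2


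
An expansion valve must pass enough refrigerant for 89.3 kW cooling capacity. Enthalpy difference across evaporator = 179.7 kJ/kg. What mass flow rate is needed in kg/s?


m_dot = Q / dh
m_dot = 89.3 / 179.7
m_dot = 0.4969 kg/s

0.4969


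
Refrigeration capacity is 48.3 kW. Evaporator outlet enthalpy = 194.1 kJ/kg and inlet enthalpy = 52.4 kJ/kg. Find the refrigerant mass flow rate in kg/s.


dh = 194.1 - 52.4 = 141.7 kJ/kg
m_dot = Q / dh = 48.3 / 141.7 = 0.3409 kg/s

0.3409


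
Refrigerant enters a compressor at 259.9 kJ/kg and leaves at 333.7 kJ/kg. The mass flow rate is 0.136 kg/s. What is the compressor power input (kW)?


dh = 333.7 - 259.9 = 73.8 kJ/kg
W = m_dot * dh = 0.136 * 73.8 = 10.04 kW

10.04


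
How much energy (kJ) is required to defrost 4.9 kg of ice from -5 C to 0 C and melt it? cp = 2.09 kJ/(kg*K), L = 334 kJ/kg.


Sensible heat = cp * dT = 2.09 * 5 = 10.45 kJ/kg
Total per kg = 10.45 + 334 = 344.45 kJ/kg
Q = m * total = 4.9 * 344.45
Q = 1687.8 kJ

1687.8


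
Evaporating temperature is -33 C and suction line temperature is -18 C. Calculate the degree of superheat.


Superheat = T_suction - T_evap
Superheat = -18 - (-33)
Superheat = 15 K

15


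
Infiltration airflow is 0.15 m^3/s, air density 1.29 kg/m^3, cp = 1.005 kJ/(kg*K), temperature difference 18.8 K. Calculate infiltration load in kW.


Q = V_dot * rho * cp * dT
Q = 0.15 * 1.29 * 1.005 * 18.8
Q = 3.656 kW

3.656


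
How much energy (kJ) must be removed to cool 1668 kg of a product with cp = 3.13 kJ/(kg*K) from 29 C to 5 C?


dT = 29 - (5) = 24 K
Q = m * cp * dT = 1668 * 3.13 * 24
Q = 125300 kJ

125300


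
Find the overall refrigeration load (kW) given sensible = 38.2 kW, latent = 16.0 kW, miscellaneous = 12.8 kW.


Q_total = Q_s + Q_l + Q_misc
Q_total = 38.2 + 16.0 + 12.8
Q_total = 67.0 kW

67.0


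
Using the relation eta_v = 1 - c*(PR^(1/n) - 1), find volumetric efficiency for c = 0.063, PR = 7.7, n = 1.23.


PR^(1/n) = 7.7^(1/1.23) = 5.25683283
eta_v = 1 - 0.063 * (5.25683283 - 1)
eta_v = 0.7318

0.7318


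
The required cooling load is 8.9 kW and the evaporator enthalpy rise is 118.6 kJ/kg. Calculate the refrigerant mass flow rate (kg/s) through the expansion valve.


m_dot = Q / dh
m_dot = 8.9 / 118.6
m_dot = 0.075 kg/s

0.075


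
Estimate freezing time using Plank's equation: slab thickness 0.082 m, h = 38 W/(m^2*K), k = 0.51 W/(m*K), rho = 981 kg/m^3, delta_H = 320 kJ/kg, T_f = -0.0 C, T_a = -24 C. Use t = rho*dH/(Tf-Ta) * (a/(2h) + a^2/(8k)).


dT = -0.0 - (-24) = 24.0 K
term1 = a/(2h) = 0.082/(2*38) = 0.001078947368
term2 = a^2/(8k) = 0.082^2/(8*0.51) = 0.001648039216
t = rho*dH*1000/dT * (term1 + term2)
t = 981*320*1000/24.0 * (0.001078947368 + 0.001648039216)
t = 35669 s

35669


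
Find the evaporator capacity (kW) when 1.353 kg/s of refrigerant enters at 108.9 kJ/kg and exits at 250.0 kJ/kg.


dh = 250.0 - 108.9 = 141.1 kJ/kg
Q_evap = m_dot * dh = 1.353 * 141.1
Q_evap = 190.91 kW

190.91


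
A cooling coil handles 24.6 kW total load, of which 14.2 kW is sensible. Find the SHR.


SHR = Q_sensible / Q_total
SHR = 14.2 / 24.6
SHR = 0.577

0.577


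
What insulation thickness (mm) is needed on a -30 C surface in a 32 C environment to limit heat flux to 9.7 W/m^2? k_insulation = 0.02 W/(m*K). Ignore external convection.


dT = 32 - (-30) = 62 K
thickness = k * dT / q_max * 1000
thickness = 0.02 * 62 / 9.7 * 1000
thickness = 127.8 mm

127.8


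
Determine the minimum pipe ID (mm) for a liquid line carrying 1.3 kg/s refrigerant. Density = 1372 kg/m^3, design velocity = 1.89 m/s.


A = m_dot / (rho * v) = 1.3 / (1372 * 1.89) = 0.0005013343206 m^2
d = sqrt(4*A/pi) * 1000
d = 25.3 mm

25.3


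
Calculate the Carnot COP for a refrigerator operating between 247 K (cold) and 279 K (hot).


dT = 279 - 247 = 32 K
COP_carnot = T_cold / dT = 247 / 32
COP_carnot = 7.719

7.719


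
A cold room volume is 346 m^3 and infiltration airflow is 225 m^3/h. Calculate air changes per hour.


ACH = flow / volume
ACH = 225 / 346
ACH = 0.65

0.65


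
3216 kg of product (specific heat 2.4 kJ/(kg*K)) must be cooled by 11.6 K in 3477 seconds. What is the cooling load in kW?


Q = m * cp * dT / t
Q = 3216 * 2.4 * 11.6 / 3477
Q = 25.75 kW

25.75


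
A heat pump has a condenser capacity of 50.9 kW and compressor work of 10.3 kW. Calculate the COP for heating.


COP_hp = Q_cond / W
COP_hp = 50.9 / 10.3
COP_hp = 4.942

4.942


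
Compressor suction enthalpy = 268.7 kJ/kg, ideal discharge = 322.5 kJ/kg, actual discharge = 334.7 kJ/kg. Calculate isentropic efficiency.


dh_ideal = 322.5 - 268.7 = 53.8 kJ/kg
dh_actual = 334.7 - 268.7 = 66.0 kJ/kg
eta_s = dh_ideal / dh_actual = 53.8 / 66.0
eta_s = 0.8152

0.8152


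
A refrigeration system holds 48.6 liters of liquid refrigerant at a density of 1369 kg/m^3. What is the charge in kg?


Charge = V * rho / 1000
Charge = 48.6 * 1369 / 1000
Charge = 66.53 kg

66.53


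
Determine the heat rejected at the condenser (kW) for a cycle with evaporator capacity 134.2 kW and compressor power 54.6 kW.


Q_cond = Q_evap + W
Q_cond = 134.2 + 54.6
Q_cond = 188.8 kW

188.8


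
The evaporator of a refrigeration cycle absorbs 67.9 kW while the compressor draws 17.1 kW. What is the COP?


COP = Q_evap / W
COP = 67.9 / 17.1
COP = 3.971

3.971


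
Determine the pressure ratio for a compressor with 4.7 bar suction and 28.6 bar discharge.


PR = P_high / P_low
PR = 28.6 / 4.7
PR = 6.085

6.085
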